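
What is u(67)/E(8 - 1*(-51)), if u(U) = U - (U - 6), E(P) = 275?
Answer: 6/275 ≈ 0.021818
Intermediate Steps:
u(U) = 6 (u(U) = U - (-6 + U) = U + (6 - U) = 6)
u(67)/E(8 - 1*(-51)) = 6/275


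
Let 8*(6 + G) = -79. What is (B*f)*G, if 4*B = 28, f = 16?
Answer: -1778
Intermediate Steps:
G = -127/8 (G = -6 + (⅛)*(-79) = -6 - 79/8 = -127/8 ≈ -15.875)
B = 7 (B = (¼)*28 = 7)
(B*f)*G = (7*16)*(-127/8) = 112*(-127/8) = -1778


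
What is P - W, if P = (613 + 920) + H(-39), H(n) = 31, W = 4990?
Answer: -3426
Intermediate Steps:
P = 1564 (P = (613 + 920) + 31 = 1533 + 31 = 1564)
P - W = 1564 - 1*4990 = 1564 - 4990 = -3426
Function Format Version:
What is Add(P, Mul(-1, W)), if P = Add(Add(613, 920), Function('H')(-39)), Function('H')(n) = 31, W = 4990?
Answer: -3426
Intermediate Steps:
P = 1564 (P = Add(Add(613, 920), 31) = Add(1533, 31) = 1564)
Add(P, Mul(-1, W)) = Add(1564, Mul(-1, 4990)) = Add(1564, -4990) = -3426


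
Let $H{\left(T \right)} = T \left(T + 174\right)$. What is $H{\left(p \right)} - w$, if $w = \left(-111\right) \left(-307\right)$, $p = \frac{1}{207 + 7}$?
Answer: $- \frac{1560553055}{45796} \approx -34076.0$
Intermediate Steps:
$p = \frac{1}{214} \approx 0.0046729$
$H{\left(T \right)} = T \left(174 + T\right)$
$w = 34077$
$H{\left(p \right)} - w = \frac{174 + \frac{1}{214}}{214} - 34077 = \frac{1}{214} \cdot \frac{37237}{214} - 34077 = \frac{37237}{45796} - 34077 = - \frac{1560553055}{45796}$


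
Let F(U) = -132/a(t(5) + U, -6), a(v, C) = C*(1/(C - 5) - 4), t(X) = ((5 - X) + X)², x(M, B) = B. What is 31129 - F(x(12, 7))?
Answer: 1401047/45 ≈ 31134.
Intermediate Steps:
t(X) = 25 (t(X) = 5² = 25)
a(v, C) = C*(-4 + 1/(-5 + C)) (a(v, C) = C*(1/(-5 + C) - 4) = C*(-4 + 1/(-5 + C)))
F(U) = -242/45 (F(U) = -132*(-(-5 - 6)/(6*(21 - 4*(-6)))) = -132*11/(6*(21 + 24)) = -132/((-6*(-1/11)*45)) = -132/270/11 = -132*11/270 = -242/45)
31129 - F(x(12, 7)) = 31129 - 1*(-242/45) = 31129 + 242/45 = 1401047/45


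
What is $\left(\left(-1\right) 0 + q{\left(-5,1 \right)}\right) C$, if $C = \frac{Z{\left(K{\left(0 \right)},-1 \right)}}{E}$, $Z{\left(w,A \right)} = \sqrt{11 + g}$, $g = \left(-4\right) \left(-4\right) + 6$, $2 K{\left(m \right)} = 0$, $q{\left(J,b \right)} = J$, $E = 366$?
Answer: $- \frac{5 \sqrt{33}}{366} \approx -0.078478$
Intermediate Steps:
$K{\left(m \right)} = 0$ ($K{\left(m \right)} = \frac{1}{2} \cdot 0 = 0$)
$g = 22$ ($g = 16 + 6 = 22$)
$Z{\left(w,A \right)} = \sqrt{33}$ ($Z{\left(w,A \right)} = \sqrt{11 + 22} = \sqrt{33}$)
$C = \frac{\sqrt{33}}{366} \approx 0.015696$
$\left(\left(-1\right) 0 + q{\left(-5,1 \right)}\right) C = \left(\left(-1\right) 0 - 5\right) \frac{\sqrt{33}}{366} = \left(0 - 5\right) \frac{\sqrt{33}}{366} = - 5 \frac{\sqrt{33}}{366} = - \frac{5 \sqrt{33}}{366}$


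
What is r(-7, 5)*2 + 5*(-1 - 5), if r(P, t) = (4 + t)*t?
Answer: 60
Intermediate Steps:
r(P, t) = t*(4 + t)
r(-7, 5)*2 + 5*(-1 - 5) = (5*(4 + 5))*2 + 5*(-1 - 5) = (5*9)*2 + 5*(-6) = 45*2 - 30 = 90 - 30 = 60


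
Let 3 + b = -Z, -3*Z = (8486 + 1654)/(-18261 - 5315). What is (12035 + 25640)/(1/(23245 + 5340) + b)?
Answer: -6347483623250/529588401 ≈ -11986.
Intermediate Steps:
Z = 845/5894 (Z = -(8486 + 1654)/(3*(-18261 - 5315)) = -3380/(-23576) = -3380*(-1)/23576 = -⅓*(-2535/5894) = 845/5894 ≈ 0.14337)
b = -18527/5894 (b = -3 - 1*845/5894 = -3 - 845/5894 = -18527/5894 ≈ -3.1434)
(12035 + 25640)/(1/(23245 + 5340) + b) = (12035 + 25640)/(1/(23245 + 5340) - 18527/5894) = 37675/(1/28585 - 18527/5894) = 37675/(-529588401/168479990) = 37675*(-168479990/529588401) = -6347483623250/529588401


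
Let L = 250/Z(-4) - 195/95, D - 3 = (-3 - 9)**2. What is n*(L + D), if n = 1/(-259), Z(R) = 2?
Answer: -5129/4921 ≈ -1.0423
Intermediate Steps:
n = -1/259 ≈ -0.0038610
D = 147 (D = 3 + (-3 - 9)**2 = 3 + (-12)**2 = 3 + 144 = 147)
L = 2336/19 (L = 250/2 - 195/95 = 250*(1/2) - 195*1/95 = 125 - 39/19 = 2336/19 ≈ 122.95)
n*(L + D) = -(2336/19 + 147)/259 = -1/259*5129/19 = -5129/4921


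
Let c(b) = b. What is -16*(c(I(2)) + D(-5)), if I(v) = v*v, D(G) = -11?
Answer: 112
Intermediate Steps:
I(v) = v²
-16*(c(I(2)) + D(-5)) = -16*(2² - 11) = -16*(4 - 11) = -16*(-7) = 112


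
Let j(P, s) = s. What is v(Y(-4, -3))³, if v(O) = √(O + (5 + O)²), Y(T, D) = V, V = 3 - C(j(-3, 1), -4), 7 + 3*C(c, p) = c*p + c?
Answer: 1213*√1213/27 ≈ 1564.7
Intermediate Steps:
C(c, p) = -7/3 + c/3 + c*p/3 (C(c, p) = -7/3 + (c*p + c)/3 = -7/3 + (c + c*p)/3 = -7/3 + (c/3 + c*p/3) = -7/3 + c/3 + c*p/3)
V = 19/3 (V = 3 - (-7/3 + (⅓)*1 + (⅓)*1*(-4)) = 3 - (-7/3 + ⅓ - 4/3) = 3 - 1*(-10/3) = 3 + 10/3 = 19/3 ≈ 6.3333)
Y(T, D) = 19/3
v(Y(-4, -3))³ = (√(19/3 + (5 + 19/3)²))³ = (√(19/3 + (34/3)²))³ = (√(19/3 + 1156/9))³ = (√(1213/9))³ = (√1213/3)³ = 1213*√1213/27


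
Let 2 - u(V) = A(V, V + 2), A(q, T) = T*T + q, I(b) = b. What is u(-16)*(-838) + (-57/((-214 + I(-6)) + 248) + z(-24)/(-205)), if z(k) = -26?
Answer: 856190403/5740 ≈ 1.4916e+5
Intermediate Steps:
A(q, T) = q + T**2 (A(q, T) = T**2 + q = q + T**2)
u(V) = 2 - V - (2 + V)**2 (u(V) = 2 - (V + (V + 2)**2) = 2 - (V + (2 + V)**2) = 2 + (-V - (2 + V)**2) = 2 - V - (2 + V)**2)
u(-16)*(-838) + (-57/((-214 + I(-6)) + 248) + z(-24)/(-205)) = (2 - 1*(-16) - (2 - 16)**2)*(-838) + (-57/((-214 - 6) + 248) - 26/(-205)) = (2 + 16 - 1*(-14)**2)*(-838) + (-57/(-220 + 248) - 26*(-1/205)) = (2 + 16 - 1*196)*(-838) + (-57/28 + 26/205) = (2 + 16 - 196)*(-838) + (-57*1/28 + 26/205) = -178*(-838) + (-57/28 + 26/205) = 149164 - 10957/5740 = 856190403/5740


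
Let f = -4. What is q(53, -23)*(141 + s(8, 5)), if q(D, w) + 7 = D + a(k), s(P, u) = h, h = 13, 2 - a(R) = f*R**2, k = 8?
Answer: 46816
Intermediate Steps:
a(R) = 2 + 4*R**2 (a(R) = 2 - (-4)*R**2 = 2 + 4*R**2)
s(P, u) = 13
q(D, w) = 251 + D (q(D, w) = -7 + (D + (2 + 4*8**2)) = -7 + (D + (2 + 4*64)) = -7 + (D + (2 + 256)) = -7 + (D + 258) = -7 + (258 + D) = 251 + D)
q(53, -23)*(141 + s(8, 5)) = (251 + 53)*(141 + 13) = 304*154 = 46816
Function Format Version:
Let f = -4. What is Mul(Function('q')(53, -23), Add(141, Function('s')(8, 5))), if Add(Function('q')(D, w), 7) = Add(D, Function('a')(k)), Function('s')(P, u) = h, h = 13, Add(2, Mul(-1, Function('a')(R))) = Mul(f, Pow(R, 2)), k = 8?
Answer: 46816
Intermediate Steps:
Function('a')(R) = Add(2, Mul(4, Pow(R, 2))) (Function('a')(R) = Add(2, Mul(-1, Mul(-4, Pow(R, 2)))) = Add(2, Mul(4, Pow(R, 2))))
Function('s')(P, u) = 13
Function('q')(D, w) = Add(251, D) (Function('q')(D, w) = Add(-7, Add(D, Add(2, Mul(4, Pow(8, 2))))) = Add(-7, Add(D, Add(2, Mul(4, 64)))) = Add(-7, Add(D, Add(2, 256))) = Add(-7, Add(D, 258)) = Add(-7, Add(258, D)) = Add(251, D))
Mul(Function('q')(53, -23), Add(141, Function('s')(8, 5))) = Mul(Add(251, 53), Add(141, 13)) = Mul(304, 154) = 46816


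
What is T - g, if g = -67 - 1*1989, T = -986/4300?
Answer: 4419907/2150 ≈ 2055.8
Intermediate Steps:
T = -493/2150 (T = -986*1/4300 = -493/2150 ≈ -0.22930)
g = -2056 (g = -67 - 1989 = -2056)
T - g = -493/2150 - 1*(-2056) = -493/2150 + 2056 = 4419907/2150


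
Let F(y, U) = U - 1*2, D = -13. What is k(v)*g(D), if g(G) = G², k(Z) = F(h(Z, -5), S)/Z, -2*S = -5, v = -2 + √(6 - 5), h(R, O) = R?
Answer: -169/2 ≈ -84.500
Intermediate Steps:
v = -1 (v = -2 + √1 = -2 + 1 = -1)
S = 5/2 (S = -½*(-5) = 5/2 ≈ 2.5000)
F(y, U) = -2 + U (F(y, U) = U - 2 = -2 + U)
k(Z) = 1/(2*Z) (k(Z) = (-2 + 5/2)/Z = 1/(2*Z))
k(v)*g(D) = ((½)/(-1))*(-13)² = ((½)*(-1))*169 = -½*169 = -169/2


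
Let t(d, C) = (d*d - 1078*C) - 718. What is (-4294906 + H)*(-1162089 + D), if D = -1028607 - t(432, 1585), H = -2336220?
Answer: 4429406496472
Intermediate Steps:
t(d, C) = -718 + d**2 - 1078*C (t(d, C) = (d**2 - 1078*C) - 718 = -718 + d**2 - 1078*C)
D = 494117 (D = -1028607 - (-718 + 432**2 - 1078*1585) = -1028607 - (-718 + 186624 - 1708630) = -1028607 - 1*(-1522724) = -1028607 + 1522724 = 494117)
(-4294906 + H)*(-1162089 + D) = (-4294906 - 2336220)*(-1162089 + 494117) = -6631126*(-667972) = 4429406496472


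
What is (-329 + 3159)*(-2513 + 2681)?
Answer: 475440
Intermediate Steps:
(-329 + 3159)*(-2513 + 2681) = 2830*168 = 475440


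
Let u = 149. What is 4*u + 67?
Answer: 663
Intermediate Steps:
4*u + 67 = 4*149 + 67 = 596 + 67 = 663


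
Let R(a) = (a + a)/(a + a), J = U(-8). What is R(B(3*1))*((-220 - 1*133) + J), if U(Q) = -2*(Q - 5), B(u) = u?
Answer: -327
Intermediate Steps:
U(Q) = 10 - 2*Q (U(Q) = -2*(-5 + Q) = 10 - 2*Q)
J = 26 (J = 10 - 2*(-8) = 10 + 16 = 26)
R(a) = 1 (R(a) = (2*a)/((2*a)) = (2*a)*(1/(2*a)) = 1)
R(B(3*1))*((-220 - 1*133) + J) = 1*((-220 - 1*133) + 26) = 1*((-220 - 133) + 26) = 1*(-353 + 26) = 1*(-327) = -327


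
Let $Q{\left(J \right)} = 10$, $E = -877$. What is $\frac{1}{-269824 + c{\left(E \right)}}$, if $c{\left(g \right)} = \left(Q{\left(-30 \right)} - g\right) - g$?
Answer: $- \frac{1}{268060} \approx -3.7305 \cdot 10^{-6}$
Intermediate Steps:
$c{\left(g \right)} = 10 - 2 g$ ($c{\left(g \right)} = \left(10 - g\right) - g = 10 - 2 g$)
$\frac{1}{-269824 + c{\left(E \right)}} = \frac{1}{-269824 + \left(10 - -1754\right)} = \frac{1}{-269824 + \left(10 + 1754\right)} = \frac{1}{-269824 + 1764} = \frac{1}{-268060} = - \frac{1}{268060}$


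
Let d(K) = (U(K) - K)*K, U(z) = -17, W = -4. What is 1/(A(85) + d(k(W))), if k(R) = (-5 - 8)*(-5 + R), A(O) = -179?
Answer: -1/15857 ≈ -6.3064e-5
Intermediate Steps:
k(R) = 65 - 13*R (k(R) = -13*(-5 + R) = 65 - 13*R)
d(K) = K*(-17 - K) (d(K) = (-17 - K)*K = K*(-17 - K))
1/(A(85) + d(k(W))) = 1/(-179 - (65 - 13*(-4))*(17 + (65 - 13*(-4)))) = 1/(-179 - (65 + 52)*(17 + (65 + 52))) = 1/(-179 - 1*117*(17 + 117)) = 1/(-179 - 1*117*134) = 1/(-179 - 15678) = 1/(-15857) = -1/15857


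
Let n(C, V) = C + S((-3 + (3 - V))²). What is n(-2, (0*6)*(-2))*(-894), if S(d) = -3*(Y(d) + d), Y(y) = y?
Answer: 1788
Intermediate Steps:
S(d) = -6*d (S(d) = -3*(d + d) = -6*d)
n(C, V) = C - 6*V² (n(C, V) = C - 6*(-3 + (3 - V))² = C - 6*V²)
n(-2, (0*6)*(-2))*(-894) = (-2 - 6*((0*6)*(-2))²)*(-894) = (-2 - 6*(0*(-2))²)*(-894) = (-2 - 6*0²)*(-894) = (-2 - 6*0)*(-894) = (-2 + 0)*(-894) = -2*(-894) = 1788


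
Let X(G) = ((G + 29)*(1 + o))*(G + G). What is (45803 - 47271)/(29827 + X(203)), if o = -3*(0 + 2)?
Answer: 1468/441133 ≈ 0.0033278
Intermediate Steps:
o = -6 (o = -3*2 = -6)
X(G) = 2*G*(-145 - 5*G) (X(G) = ((G + 29)*(1 - 6))*(G + G) = ((29 + G)*(-5))*(2*G) = (-145 - 5*G)*(2*G) = 2*G*(-145 - 5*G))
(45803 - 47271)/(29827 + X(203)) = (45803 - 47271)/(29827 + 10*203*(-29 - 1*203)) = -1468/(29827 + 10*203*(-29 - 203)) = -1468/(29827 + 10*203*(-232)) = -1468/(29827 - 470960) = -1468/(-441133) = -1468*(-1/441133) = 1468/441133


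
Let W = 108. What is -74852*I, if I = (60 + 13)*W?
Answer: -590133168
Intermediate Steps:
I = 7884 (I = (60 + 13)*108 = 73*108 = 7884)
-74852*I = -74852/(1/7884) = -74852/1/7884 = -74852*7884 = -590133168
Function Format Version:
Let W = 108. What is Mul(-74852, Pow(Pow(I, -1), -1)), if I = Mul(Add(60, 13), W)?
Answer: -590133168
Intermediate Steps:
I = 7884 (I = Mul(Add(60, 13), 108) = Mul(73, 108) = 7884)
Mul(-74852, Pow(Pow(I, -1), -1)) = Mul(-74852, Pow(Pow(7884, -1), -1)) = Mul(-74852, Pow(Rational(1, 7884), -1)) = Mul(-74852, 7884) = -590133168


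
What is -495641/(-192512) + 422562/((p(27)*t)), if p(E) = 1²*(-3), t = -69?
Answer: 27150284477/13283328 ≈ 2043.9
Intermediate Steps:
p(E) = -3 (p(E) = 1*(-3) = -3)
-495641/(-192512) + 422562/((p(27)*t)) = -495641/(-192512) + 422562/((-3*(-69))) = -495641*(-1/192512) + 422562/207 = 495641/192512 + 422562*(1/207) = 495641/192512 + 140854/69 = 27150284477/13283328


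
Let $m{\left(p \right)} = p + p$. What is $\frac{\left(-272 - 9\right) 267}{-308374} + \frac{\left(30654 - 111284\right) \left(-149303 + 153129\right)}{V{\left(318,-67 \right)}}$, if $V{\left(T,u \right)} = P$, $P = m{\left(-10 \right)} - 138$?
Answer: $\frac{47565212148193}{24361546} \approx 1.9525 \cdot 10^{6}$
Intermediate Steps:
$m{\left(p \right)} = 2 p$
$P = -158$ ($P = 2 \left(-10\right) - 138 = -20 - 138 = -158$)
$V{\left(T,u \right)} = -158$
$\frac{\left(-272 - 9\right) 267}{-308374} + \frac{\left(30654 - 111284\right) \left(-149303 + 153129\right)}{V{\left(318,-67 \right)}} = \frac{\left(-272 - 9\right) 267}{-308374} + \frac{\left(30654 - 111284\right) \left(-149303 + 153129\right)}{-158} = \left(-281\right) 267 \left(- \frac{1}{308374}\right) + \left(-80630\right) 3826 \left(- \frac{1}{158}\right) = \left(-75027\right) \left(- \frac{1}{308374}\right) - - \frac{154245190}{79} = \frac{75027}{308374} + \frac{154245190}{79} = \frac{47565212148193}{24361546}$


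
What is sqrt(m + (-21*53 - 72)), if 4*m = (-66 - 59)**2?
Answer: sqrt(10885)/2 ≈ 52.166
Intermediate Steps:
m = 15625/4 (m = (-66 - 59)**2/4 = (1/4)*(-125)**2 = (1/4)*15625 = 15625/4 ≈ 3906.3)
sqrt(m + (-21*53 - 72)) = sqrt(15625/4 + (-21*53 - 72)) = sqrt(15625/4 + (-1113 - 72)) = sqrt(15625/4 - 1185) = sqrt(10885/4) = sqrt(10885)/2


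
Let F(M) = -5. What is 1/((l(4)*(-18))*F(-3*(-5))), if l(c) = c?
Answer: 1/360 ≈ 0.0027778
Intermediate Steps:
1/((l(4)*(-18))*F(-3*(-5))) = 1/((4*(-18))*(-5)) = 1/(-72*(-5)) = 1/360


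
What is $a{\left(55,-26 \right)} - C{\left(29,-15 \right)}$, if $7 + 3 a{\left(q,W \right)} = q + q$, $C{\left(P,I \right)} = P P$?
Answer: $- \frac{2420}{3} \approx -806.67$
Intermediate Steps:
$C{\left(P,I \right)} = P^{2}$
$a{\left(q,W \right)} = - \frac{7}{3} + \frac{2 q}{3}$ ($a{\left(q,W \right)} = - \frac{7}{3} + \frac{q + q}{3} = - \frac{7}{3} + \frac{2 q}{3}$)
$a{\left(55,-26 \right)} - C{\left(29,-15 \right)} = \left(- \frac{7}{3} + \frac{2}{3} \cdot 55\right) - 29^{2} = \left(- \frac{7}{3} + \frac{110}{3}\right) - 841 = \frac{103}{3} - 841 = - \frac{2420}{3}$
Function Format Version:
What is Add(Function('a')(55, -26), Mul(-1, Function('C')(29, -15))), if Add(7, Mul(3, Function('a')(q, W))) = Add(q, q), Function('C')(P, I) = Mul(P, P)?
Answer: Rational(-2420, 3) ≈ -806.67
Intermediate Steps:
Function('C')(P, I) = Pow(P, 2)
Function('a')(q, W) = Add(Rational(-7, 3), Mul(Rational(2, 3), q)) (Function('a')(q, W) = Add(Rational(-7, 3), Mul(Rational(1, 3), Add(q, q))) = Add(Rational(-7, 3), Mul(Rational(1, 3), Mul(2, q))) = Add(Rational(-7, 3), Mul(Rational(2, 3), q)))
Add(Function('a')(55, -26), Mul(-1, Function('C')(29, -15))) = Add(Add(Rational(-7, 3), Mul(Rational(2, 3), 55)), Mul(-1, Pow(29, 2))) = Add(Add(Rational(-7, 3), Rational(110, 3)), Mul(-1, 841)) = Add(Rational(103, 3), -841) = Rational(-2420, 3)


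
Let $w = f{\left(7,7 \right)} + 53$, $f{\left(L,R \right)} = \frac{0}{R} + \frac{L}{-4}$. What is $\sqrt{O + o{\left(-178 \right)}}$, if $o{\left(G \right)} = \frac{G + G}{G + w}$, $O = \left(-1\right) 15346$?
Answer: $\frac{i \sqrt{23336994}}{39} \approx 123.87 i$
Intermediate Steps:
$O = -15346$
$f{\left(L,R \right)} = - \frac{L}{4}$ ($f{\left(L,R \right)} = 0 + L \left(- \frac{1}{4}\right) = 0 - \frac{L}{4} = - \frac{L}{4}$)
$w = \frac{205}{4}$ ($w = \left(- \frac{1}{4}\right) 7 + 53 = - \frac{7}{4} + 53 = \frac{205}{4} \approx 51.25$)
$o{\left(G \right)} = \frac{2 G}{\frac{205}{4} + G}$ ($o{\left(G \right)} = \frac{G + G}{G + \frac{205}{4}} = \frac{2 G}{\frac{205}{4} + G}$)
$\sqrt{O + o{\left(-178 \right)}} = \sqrt{-15346 + 8 \left(-178\right) \frac{1}{205 + 4 \left(-178\right)}} = \sqrt{-15346 + 8 \left(-178\right) \frac{1}{205 - 712}} = \sqrt{-15346 + 8 \left(-178\right) \frac{1}{-507}} = \sqrt{-15346 + 8 \left(-178\right) \left(- \frac{1}{507}\right)} = \sqrt{-15346 + \frac{1424}{507}} = \sqrt{- \frac{7778998}{507}} = \frac{i \sqrt{23336994}}{39}$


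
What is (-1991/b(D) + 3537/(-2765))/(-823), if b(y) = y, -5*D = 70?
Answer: -779371/4551190 ≈ -0.17125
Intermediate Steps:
D = -14 (D = -1/5*70 = -14)
(-1991/b(D) + 3537/(-2765))/(-823) = (-1991/(-14) + 3537/(-2765))/(-823) = (-1991*(-1/14) + 3537*(-1/2765))*(-1/823) = (1991/14 - 3537/2765)*(-1/823) = (779371/5530)*(-1/823) = -779371/4551190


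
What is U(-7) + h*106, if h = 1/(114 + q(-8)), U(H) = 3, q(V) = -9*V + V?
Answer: 320/89 ≈ 3.5955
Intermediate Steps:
q(V) = -8*V
h = 1/178 (h = 1/(114 - 8*(-8)) = 1/(114 + 64) = 1/178 ≈ 0.0056180)
U(-7) + h*106 = 3 + (1/178)*106 = 3 + 53/89 = 320/89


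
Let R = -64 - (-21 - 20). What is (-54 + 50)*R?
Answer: 92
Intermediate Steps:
R = -23 (R = -64 - 1*(-41) = -64 + 41 = -23)
(-54 + 50)*R = (-54 + 50)*(-23) = -4*(-23) = 92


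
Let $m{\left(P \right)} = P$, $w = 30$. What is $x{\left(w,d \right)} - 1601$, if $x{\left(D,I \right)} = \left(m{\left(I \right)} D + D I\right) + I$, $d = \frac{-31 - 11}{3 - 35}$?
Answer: $- \frac{24335}{16} \approx -1520.9$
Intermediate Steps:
$d = \frac{21}{16}$ ($d = - \frac{42}{-32} = \left(-42\right) \left(- \frac{1}{32}\right) = \frac{21}{16} \approx 1.3125$)
$x{\left(D,I \right)} = I + 2 D I$ ($x{\left(D,I \right)} = \left(I D + D I\right) + I = \left(D I + D I\right) + I = 2 D I + I = I + 2 D I$)
$x{\left(w,d \right)} - 1601 = \frac{21 \left(1 + 2 \cdot 30\right)}{16} - 1601 = \frac{21 \left(1 + 60\right)}{16} - 1601 = \frac{21}{16} \cdot 61 - 1601 = \frac{1281}{16} - 1601 = - \frac{24335}{16}$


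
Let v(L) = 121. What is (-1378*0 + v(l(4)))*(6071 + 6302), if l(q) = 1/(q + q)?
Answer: 1497133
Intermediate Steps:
l(q) = 1/(2*q)
(-1378*0 + v(l(4)))*(6071 + 6302) = (-1378*0 + 121)*(6071 + 6302) = (0 + 121)*12373 = 121*12373 = 1497133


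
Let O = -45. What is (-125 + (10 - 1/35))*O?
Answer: 36234/7 ≈ 5176.3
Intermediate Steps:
(-125 + (10 - 1/35))*O = (-125 + (10 - 1/35))*(-45) = (-125 + 349/35)*(-45) = -4026/35*(-45) = 36234/7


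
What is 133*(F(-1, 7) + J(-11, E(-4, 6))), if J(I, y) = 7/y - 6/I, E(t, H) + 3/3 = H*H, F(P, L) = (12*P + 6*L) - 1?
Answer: 217588/55 ≈ 3956.1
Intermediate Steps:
F(P, L) = -1 + 6*L + 12*P (F(P, L) = (6*L + 12*P) - 1 = -1 + 6*L + 12*P)
E(t, H) = -1 + H**2 (E(t, H) = -1 + H*H = -1 + H**2)
J(I, y) = -6/I + 7/y
133*(F(-1, 7) + J(-11, E(-4, 6))) = 133*((-1 + 6*7 + 12*(-1)) + (-6/(-11) + 7/(-1 + 6**2))) = 133*((-1 + 42 - 12) + (-6*(-1/11) + 7/(-1 + 36))) = 133*(29 + (6/11 + 7/35)) = 133*(29 + (6/11 + 7*(1/35))) = 133*(29 + (6/11 + 1/5)) = 133*(29 + 41/55) = 133*(1636/55) = 217588/55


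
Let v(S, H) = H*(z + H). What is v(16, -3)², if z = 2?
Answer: 9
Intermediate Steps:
v(S, H) = H*(2 + H)
v(16, -3)² = (-3*(2 - 3))² = (-3*(-1))² = 3² = 9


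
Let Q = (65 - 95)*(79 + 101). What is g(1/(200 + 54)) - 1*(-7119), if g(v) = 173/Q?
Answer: 38442427/5400 ≈ 7119.0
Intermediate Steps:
Q = -5400 (Q = -30*180 = -5400)
g(v) = -173/5400 (g(v) = 173/(-5400) = 173*(-1/5400) = -173/5400)
g(1/(200 + 54)) - 1*(-7119) = -173/5400 - 1*(-7119) = -173/5400 + 7119 = 38442427/5400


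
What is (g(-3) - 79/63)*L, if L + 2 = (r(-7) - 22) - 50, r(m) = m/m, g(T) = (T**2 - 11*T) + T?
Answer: -173594/63 ≈ -2755.5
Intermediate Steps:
g(T) = T**2 - 10*T
r(m) = 1
L = -73 (L = -2 + ((1 - 22) - 50) = -2 + (-21 - 50) = -2 - 71 = -73)
(g(-3) - 79/63)*L = (-3*(-10 - 3) - 79/63)*(-73) = (-3*(-13) - 79*1/63)*(-73) = (39 - 79/63)*(-73) = (2378/63)*(-73) = -173594/63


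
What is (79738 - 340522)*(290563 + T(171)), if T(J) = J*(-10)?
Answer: -75328240752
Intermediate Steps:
T(J) = -10*J
(79738 - 340522)*(290563 + T(171)) = (79738 - 340522)*(290563 - 10*171) = -260784*(290563 - 1710) = -260784*288853 = -75328240752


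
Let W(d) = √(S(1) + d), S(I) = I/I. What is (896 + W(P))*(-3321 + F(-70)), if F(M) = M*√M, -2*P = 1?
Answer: -(1792 + √2)*(3321 + 70*I*√70)/2 ≈ -2.978e+6 - 5.2517e+5*I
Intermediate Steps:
P = -½ (P = -½*1 = -½ ≈ -0.50000)
S(I) = 1
F(M) = M^(3/2)
W(d) = √(1 + d)
(896 + W(P))*(-3321 + F(-70)) = (896 + √(1 - ½))*(-3321 + (-70)^(3/2)) = (896 + √(½))*(-3321 - 70*I*√70) = (896 + √2/2)*(-3321 - 70*I*√70) = (-3321 - 70*I*√70)*(896 + √2/2)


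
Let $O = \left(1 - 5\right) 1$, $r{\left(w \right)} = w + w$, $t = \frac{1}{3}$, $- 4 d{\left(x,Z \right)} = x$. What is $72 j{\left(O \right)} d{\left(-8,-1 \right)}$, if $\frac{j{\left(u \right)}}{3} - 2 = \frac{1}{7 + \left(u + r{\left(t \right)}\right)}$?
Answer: $\frac{10800}{11} \approx 981.82$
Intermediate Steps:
$d{\left(x,Z \right)} = - \frac{x}{4}$
$t = \frac{1}{3} \approx 0.33333$
$r{\left(w \right)} = 2 w$
$O = -4$ ($O = \left(-4\right) 1 = -4$)
$j{\left(u \right)} = 6 + \frac{3}{\frac{23}{3} + u}$ ($j{\left(u \right)} = 6 + \frac{3}{7 + \left(u + 2 \cdot \frac{1}{3}\right)} = 6 + \frac{3}{7 + \left(u + \frac{2}{3}\right)} = 6 + \frac{3}{7 + \left(\frac{2}{3} + u\right)} = 6 + \frac{3}{\frac{23}{3} + u}$)
$72 j{\left(O \right)} d{\left(-8,-1 \right)} = 72 \frac{3 \left(49 + 6 \left(-4\right)\right)}{23 + 3 \left(-4\right)} \left(\left(- \frac{1}{4}\right) \left(-8\right)\right) = 72 \frac{3 \left(49 - 24\right)}{23 - 12} \cdot 2 = 72 \cdot 3 \cdot \frac{1}{11} \cdot 25 \cdot 2 = 72 \cdot \frac{75}{11} \cdot 2 = \frac{5400}{11} \cdot 2 = \frac{10800}{11}$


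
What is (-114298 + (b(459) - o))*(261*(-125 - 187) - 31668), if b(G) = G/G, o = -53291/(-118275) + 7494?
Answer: 21722564794528/1577 ≈ 1.3775e+10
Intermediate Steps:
o = 886406141/118275 (o = -53291*(-1/118275) + 7494 = 53291/118275 + 7494 = 886406141/118275 ≈ 7494.5)
b(G) = 1
(-114298 + (b(459) - o))*(261*(-125 - 187) - 31668) = (-114298 + (1 - 1*886406141/118275))*(261*(-125 - 187) - 31668) = (-114298 + (1 - 886406141/118275))*(261*(-312) - 31668) = (-114298 - 886287866/118275)*(-81432 - 31668) = -14404883816/118275*(-113100) = 21722564794528/1577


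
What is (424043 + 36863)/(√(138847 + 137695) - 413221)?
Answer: -190456038226/170751318299 - 460906*√276542/170751318299 ≈ -1.1168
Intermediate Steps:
(424043 + 36863)/(√(138847 + 137695) - 413221) = 460906/(√276542 - 413221) = 460906/(-413221 + √276542)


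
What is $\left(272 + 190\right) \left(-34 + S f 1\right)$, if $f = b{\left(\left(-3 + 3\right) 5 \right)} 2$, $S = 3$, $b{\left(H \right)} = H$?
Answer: $-15708$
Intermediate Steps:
$f = 0$ ($f = \left(-3 + 3\right) 5 \cdot 2 = 0 \cdot 5 \cdot 2 = 0 \cdot 2 = 0$)
$\left(272 + 190\right) \left(-34 + S f 1\right) = \left(272 + 190\right) \left(-34 + 3 \cdot 0 \cdot 1\right) = 462 \left(-34 + 0 \cdot 1\right) = 462 \left(-34 + 0\right) = 462 \left(-34\right) = -15708$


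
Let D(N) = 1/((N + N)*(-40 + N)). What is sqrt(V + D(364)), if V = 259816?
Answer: sqrt(11153564158646)/6552 ≈ 509.72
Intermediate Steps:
D(N) = 1/(2*N*(-40 + N)) (D(N) = 1/((2*N)*(-40 + N)) = 1/(2*N*(-40 + N)))
sqrt(V + D(364)) = sqrt(259816 + (1/2)/(364*(-40 + 364))) = sqrt(259816 + (1/2)*(1/364)/324) = sqrt(259816 + (1/2)*(1/364)*(1/324)) = sqrt(259816 + 1/235872) = sqrt(61283319553/235872) = sqrt(11153564158646)/6552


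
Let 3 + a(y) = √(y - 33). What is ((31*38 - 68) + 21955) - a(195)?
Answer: 23068 - 9*√2 ≈ 23055.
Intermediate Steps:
a(y) = -3 + √(-33 + y) (a(y) = -3 + √(y - 33) = -3 + √(-33 + y))
((31*38 - 68) + 21955) - a(195) = ((31*38 - 68) + 21955) - (-3 + √(-33 + 195)) = ((1178 - 68) + 21955) - (-3 + √162) = (1110 + 21955) - (-3 + 9*√2) = 23065 + (3 - 9*√2) = 23068 - 9*√2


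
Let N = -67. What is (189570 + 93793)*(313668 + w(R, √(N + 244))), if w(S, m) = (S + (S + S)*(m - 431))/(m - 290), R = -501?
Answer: 7423839202852764/83923 - 39892126503*√177/83923 ≈ 8.8454e+10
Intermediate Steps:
w(S, m) = (S + 2*S*(-431 + m))/(-290 + m) (w(S, m) = (S + (2*S)*(-431 + m))/(-290 + m) = (S + 2*S*(-431 + m))/(-290 + m))
(189570 + 93793)*(313668 + w(R, √(N + 244))) = (189570 + 93793)*(313668 - 501*(-861 + 2*√(-67 + 244))/(-290 + √(-67 + 244))) = 283363*(313668 - 501*(-861 + 2*√177)/(-290 + √177)) = 88881905484 - 141964863*(-861 + 2*√177)/(-290 + √177)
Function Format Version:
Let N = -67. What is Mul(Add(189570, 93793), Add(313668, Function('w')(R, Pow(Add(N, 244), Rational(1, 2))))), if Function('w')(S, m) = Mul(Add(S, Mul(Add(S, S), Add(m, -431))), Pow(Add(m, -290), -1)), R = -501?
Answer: Add(Rational(7423839202852764, 83923), Mul(Rational(-39892126503, 83923), Pow(177, Rational(1, 2)))) ≈ 8.8454e+10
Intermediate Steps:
Function('w')(S, m) = Mul(Pow(Add(-290, m), -1), Add(S, Mul(2, S, Add(-431, m)))) (Function('w')(S, m) = Mul(Add(S, Mul(Mul(2, S), Add(-431, m))), Pow(Add(-290, m), -1)) = Mul(Add(S, Mul(2, S, Add(-431, m))), Pow(Add(-290, m), -1)) = Mul(Pow(Add(-290, m), -1), Add(S, Mul(2, S, Add(-431, m)))))
Mul(Add(189570, 93793), Add(313668, Function('w')(R, Pow(Add(N, 244), Rational(1, 2))))) = Mul(Add(189570, 93793), Add(313668, Mul(-501, Pow(Add(-290, Pow(Add(-67, 244), Rational(1, 2))), -1), Add(-861, Mul(2, Pow(Add(-67, 244), Rational(1, 2))))))) = Mul(283363, Add(313668, Mul(-501, Pow(Add(-290, Pow(177, Rational(1, 2))), -1), Add(-861, Mul(2, Pow(177, Rational(1, 2))))))) = Add(88881905484, Mul(-141964863, Pow(Add(-290, Pow(177, Rational(1, 2))), -1), Add(-861, Mul(2, Pow(177, Rational(1, 2))))))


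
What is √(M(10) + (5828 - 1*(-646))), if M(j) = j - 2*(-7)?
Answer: 57*√2 ≈ 80.610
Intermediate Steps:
M(j) = 14 + j (M(j) = j + 14 = 14 + j)
√(M(10) + (5828 - 1*(-646))) = √((14 + 10) + (5828 - 1*(-646))) = √(24 + (5828 + 646)) = √(24 + 6474) = √6498 = 57*√2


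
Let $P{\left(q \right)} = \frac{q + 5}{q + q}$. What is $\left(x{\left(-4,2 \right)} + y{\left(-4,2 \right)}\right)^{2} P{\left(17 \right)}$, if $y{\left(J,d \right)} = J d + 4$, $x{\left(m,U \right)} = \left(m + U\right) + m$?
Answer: $\frac{1100}{17} \approx 64.706$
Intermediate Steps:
$x{\left(m,U \right)} = U + 2 m$ ($x{\left(m,U \right)} = \left(U + m\right) + m = U + 2 m$)
$y{\left(J,d \right)} = 4 + J d$
$P{\left(q \right)} = \frac{5 + q}{2 q}$
$\left(x{\left(-4,2 \right)} + y{\left(-4,2 \right)}\right)^{2} P{\left(17 \right)} = \left(\left(2 + 2 \left(-4\right)\right) + \left(4 - 8\right)\right)^{2} \frac{5 + 17}{2 \cdot 17} = \left(\left(2 - 8\right) + \left(4 - 8\right)\right)^{2} \cdot \frac{1}{2} \cdot \frac{1}{17} \cdot 22 = \left(-6 - 4\right)^{2} \cdot \frac{11}{17} = \left(-10\right)^{2} \cdot \frac{11}{17} = 100 \cdot \frac{11}{17} = \frac{1100}{17}$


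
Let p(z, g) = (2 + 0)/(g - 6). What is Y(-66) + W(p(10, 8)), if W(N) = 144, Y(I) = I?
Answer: 78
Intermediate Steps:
p(z, g) = 2/(-6 + g)
Y(-66) + W(p(10, 8)) = -66 + 144 = 78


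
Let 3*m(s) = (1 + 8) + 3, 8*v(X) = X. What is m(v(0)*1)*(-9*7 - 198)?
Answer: -1044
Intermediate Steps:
v(X) = X/8
m(s) = 4 (m(s) = ((1 + 8) + 3)/3 = (9 + 3)/3 = (⅓)*12 = 4)
m(v(0)*1)*(-9*7 - 198) = 4*(-9*7 - 198) = 4*(-63 - 198) = 4*(-261) = -1044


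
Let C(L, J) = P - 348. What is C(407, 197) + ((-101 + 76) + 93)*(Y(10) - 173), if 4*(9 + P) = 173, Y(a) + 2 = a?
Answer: -46135/4 ≈ -11534.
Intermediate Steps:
Y(a) = -2 + a
P = 137/4 (P = -9 + (1/4)*173 = -9 + 173/4 = 137/4 ≈ 34.250)
C(L, J) = -1255/4 (C(L, J) = 137/4 - 348 = -1255/4)
C(407, 197) + ((-101 + 76) + 93)*(Y(10) - 173) = -1255/4 + ((-101 + 76) + 93)*((-2 + 10) - 173) = -1255/4 + (-25 + 93)*(8 - 173) = -1255/4 + 68*(-165) = -1255/4 - 11220 = -46135/4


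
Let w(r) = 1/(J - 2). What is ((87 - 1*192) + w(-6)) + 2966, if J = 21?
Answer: 54360/19 ≈ 2861.1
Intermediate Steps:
w(r) = 1/19 (w(r) = 1/(21 - 2) = 1/19)
((87 - 1*192) + w(-6)) + 2966 = ((87 - 1*192) + 1/19) + 2966 = ((87 - 192) + 1/19) + 2966 = (-105 + 1/19) + 2966 = -1994/19 + 2966 = 54360/19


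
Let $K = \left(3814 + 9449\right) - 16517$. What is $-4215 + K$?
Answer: $-7469$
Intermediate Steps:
$K = -3254$ ($K = 13263 - 16517 = -3254$)
$-4215 + K = -4215 - 3254 = -7469$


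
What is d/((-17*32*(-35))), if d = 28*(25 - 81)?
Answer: -7/85 ≈ -0.082353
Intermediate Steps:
d = -1568 (d = 28*(-56) = -1568)
d/((-17*32*(-35))) = -1568/(-17*32*(-35)) = -1568/((-544*(-35))) = -1568/19040 = -1568*1/19040 = -7/85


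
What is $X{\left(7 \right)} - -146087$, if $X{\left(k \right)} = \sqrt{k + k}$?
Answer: $146087 + \sqrt{14} \approx 1.4609 \cdot 10^{5}$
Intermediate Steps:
$X{\left(k \right)} = \sqrt{2} \sqrt{k}$ ($X{\left(k \right)} = \sqrt{2 k} = \sqrt{2} \sqrt{k}$)
$X{\left(7 \right)} - -146087 = \sqrt{2} \sqrt{7} - -146087 = \sqrt{14} + 146087 = 146087 + \sqrt{14}$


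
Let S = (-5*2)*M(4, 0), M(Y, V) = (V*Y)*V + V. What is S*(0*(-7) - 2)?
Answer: 0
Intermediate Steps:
M(Y, V) = V + Y*V² (M(Y, V) = Y*V² + V = V + Y*V²)
S = 0 (S = (-5*2)*(0*(1 + 0*4)) = -0*(1 + 0) = -0 = -10*0 = 0)
S*(0*(-7) - 2) = 0*(0*(-7) - 2) = 0*(0 - 2) = 0*(-2) = 0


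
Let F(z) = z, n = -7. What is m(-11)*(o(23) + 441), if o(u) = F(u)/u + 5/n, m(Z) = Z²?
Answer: 373769/7 ≈ 53396.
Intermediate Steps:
o(u) = 2/7 (o(u) = u/u + 5/(-7) = 1 + 5*(-⅐) = 1 - 5/7 = 2/7)
m(-11)*(o(23) + 441) = (-11)²*(2/7 + 441) = 121*(3089/7) = 373769/7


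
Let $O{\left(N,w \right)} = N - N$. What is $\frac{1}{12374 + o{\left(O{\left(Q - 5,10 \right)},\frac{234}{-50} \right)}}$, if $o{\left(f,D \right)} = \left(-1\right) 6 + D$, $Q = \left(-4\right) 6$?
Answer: $\frac{25}{309083} \approx 8.0884 \cdot 10^{-5}$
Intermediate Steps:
$Q = -24$
$O{\left(N,w \right)} = 0$
$o{\left(f,D \right)} = -6 + D$
$\frac{1}{12374 + o{\left(O{\left(Q - 5,10 \right)},\frac{234}{-50} \right)}} = \frac{1}{12374 - \left(6 - \frac{234}{-50}\right)} = \frac{1}{12374 + \left(-6 + 234 \left(- \frac{1}{50}\right)\right)} = \frac{1}{12374 - \frac{267}{25}} = \frac{1}{\frac{309083}{25}} = \frac{25}{309083}$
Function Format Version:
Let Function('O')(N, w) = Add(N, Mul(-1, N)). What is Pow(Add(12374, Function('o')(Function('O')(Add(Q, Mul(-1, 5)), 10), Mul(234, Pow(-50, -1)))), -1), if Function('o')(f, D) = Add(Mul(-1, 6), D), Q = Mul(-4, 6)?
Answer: Rational(25, 309083) ≈ 8.0884e-5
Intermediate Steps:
Q = -24
Function('O')(N, w) = 0
Function('o')(f, D) = Add(-6, D)
Pow(Add(12374, Function('o')(Function('O')(Add(Q, Mul(-1, 5)), 10), Mul(234, Pow(-50, -1)))), -1) = Pow(Add(12374, Add(-6, Mul(234, Pow(-50, -1)))), -1) = Pow(Add(12374, Add(-6, Mul(234, Rational(-1, 50)))), -1) = Pow(Add(12374, Add(-6, Rational(-117, 25))), -1) = Pow(Add(12374, Rational(-267, 25)), -1) = Pow(Rational(309083, 25), -1) = Rational(25, 309083)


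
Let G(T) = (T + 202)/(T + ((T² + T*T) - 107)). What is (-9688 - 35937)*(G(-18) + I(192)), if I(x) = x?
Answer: -4589875000/523 ≈ -8.7760e+6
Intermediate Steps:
G(T) = (202 + T)/(-107 + T + 2*T²) (G(T) = (202 + T)/(T + ((T² + T²) - 107)) = (202 + T)/(T + (2*T² - 107)) = (202 + T)/(T + (-107 + 2*T²)) = (202 + T)/(-107 + T + 2*T²))
(-9688 - 35937)*(G(-18) + I(192)) = (-9688 - 35937)*((202 - 18)/(-107 - 18 + 2*(-18)²) + 192) = -45625*(184/(-107 - 18 + 2*324) + 192) = -45625*(184/(-107 - 18 + 648) + 192) = -45625*(184/523 + 192) = -45625*100600/523 = -4589875000/523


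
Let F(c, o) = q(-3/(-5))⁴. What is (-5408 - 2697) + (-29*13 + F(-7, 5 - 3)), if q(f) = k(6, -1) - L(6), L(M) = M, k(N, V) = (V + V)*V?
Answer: -8226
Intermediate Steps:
k(N, V) = 2*V² (k(N, V) = (2*V)*V = 2*V²)
q(f) = -4 (q(f) = 2*(-1)² - 1*6 = 2*1 - 6 = 2 - 6 = -4)
F(c, o) = 256 (F(c, o) = (-4)⁴ = 256)
(-5408 - 2697) + (-29*13 + F(-7, 5 - 3)) = (-5408 - 2697) + (-29*13 + 256) = -8105 + (-377 + 256) = -8105 - 121 = -8226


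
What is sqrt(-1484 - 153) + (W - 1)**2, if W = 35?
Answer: 1156 + I*sqrt(1637) ≈ 1156.0 + 40.46*I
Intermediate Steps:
sqrt(-1484 - 153) + (W - 1)**2 = sqrt(-1484 - 153) + (35 - 1)**2 = sqrt(-1637) + 34**2 = I*sqrt(1637) + 1156 = 1156 + I*sqrt(1637)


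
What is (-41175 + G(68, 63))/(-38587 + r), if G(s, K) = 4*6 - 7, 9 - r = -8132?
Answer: 1583/1171 ≈ 1.3518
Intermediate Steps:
r = 8141 (r = 9 - 1*(-8132) = 9 + 8132 = 8141)
G(s, K) = 17 (G(s, K) = 24 - 7 = 17)
(-41175 + G(68, 63))/(-38587 + r) = (-41175 + 17)/(-38587 + 8141) = -41158/(-30446) = -41158*(-1/30446) = 1583/1171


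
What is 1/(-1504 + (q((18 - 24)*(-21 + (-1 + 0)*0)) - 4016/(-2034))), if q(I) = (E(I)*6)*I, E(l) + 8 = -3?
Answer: -1017/9984932 ≈ -0.00010185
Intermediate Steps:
E(l) = -11 (E(l) = -8 - 3 = -11)
q(I) = -66*I (q(I) = (-11*6)*I = -66*I)
1/(-1504 + (q((18 - 24)*(-21 + (-1 + 0)*0)) - 4016/(-2034))) = 1/(-1504 + (-66*(18 - 24)*(-21 + (-1 + 0)*0) - 4016/(-2034))) = 1/(-1504 + (-(-396)*(-21 - 1*0) - 4016*(-1)/2034)) = 1/(-1504 + (-(-396)*(-21 + 0) - 1*(-2008/1017))) = 1/(-1504 + (-(-396)*(-21) + 2008/1017)) = 1/(-1504 + (-66*126 + 2008/1017)) = 1/(-1504 + (-8316 + 2008/1017)) = 1/(-1504 - 8455364/1017) = 1/(-9984932/1017) = -1017/9984932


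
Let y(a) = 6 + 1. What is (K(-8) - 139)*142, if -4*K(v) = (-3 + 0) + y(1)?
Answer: -19880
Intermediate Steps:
y(a) = 7
K(v) = -1 (K(v) = -((-3 + 0) + 7)/4 = -(-3 + 7)/4 = -¼*4 = -1)
(K(-8) - 139)*142 = (-1 - 139)*142 = -140*142 = -19880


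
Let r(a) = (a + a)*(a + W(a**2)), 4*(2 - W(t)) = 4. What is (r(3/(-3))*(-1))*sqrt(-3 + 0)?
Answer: 0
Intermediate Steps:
W(t) = 1 (W(t) = 2 - 1/4*4 = 2 - 1 = 1)
r(a) = 2*a*(1 + a) (r(a) = (a + a)*(a + 1) = (2*a)*(1 + a) = 2*a*(1 + a))
(r(3/(-3))*(-1))*sqrt(-3 + 0) = ((2*(3/(-3))*(1 + 3/(-3)))*(-1))*sqrt(-3 + 0) = ((2*(3*(-1/3))*(1 + 3*(-1/3)))*(-1))*sqrt(-3) = ((2*(-1)*(1 - 1))*(-1))*(I*sqrt(3)) = ((2*(-1)*0)*(-1))*(I*sqrt(3)) = (0*(-1))*(I*sqrt(3)) = 0*(I*sqrt(3)) = 0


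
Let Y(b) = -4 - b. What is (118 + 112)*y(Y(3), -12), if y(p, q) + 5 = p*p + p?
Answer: 8510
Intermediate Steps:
y(p, q) = -5 + p + p² (y(p, q) = -5 + (p*p + p) = -5 + (p² + p) = -5 + (p + p²) = -5 + p + p²)
(118 + 112)*y(Y(3), -12) = (118 + 112)*(-5 + (-4 - 1*3) + (-4 - 1*3)²) = 230*(-5 + (-4 - 3) + (-4 - 3)²) = 230*(-5 - 7 + (-7)²) = 230*(-5 - 7 + 49) = 230*37 = 8510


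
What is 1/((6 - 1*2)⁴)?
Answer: 1/256 ≈ 0.0039063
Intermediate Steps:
1/((6 - 1*2)⁴) = 1/((6 - 2)⁴) = 1/(4⁴) = 1/256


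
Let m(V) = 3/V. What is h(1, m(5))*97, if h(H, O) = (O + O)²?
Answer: 3492/25 ≈ 139.68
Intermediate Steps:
h(H, O) = 4*O² (h(H, O) = (2*O)² = 4*O²)
h(1, m(5))*97 = (4*(3/5)²)*97 = (4*(3*(⅕))²)*97 = (4*(⅗)²)*97 = (4*(9/25))*97 = (36/25)*97 = 3492/25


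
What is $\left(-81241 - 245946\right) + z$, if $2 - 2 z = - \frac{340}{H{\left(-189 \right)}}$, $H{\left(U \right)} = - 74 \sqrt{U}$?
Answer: $-327186 + \frac{85 i \sqrt{21}}{2331} \approx -3.2719 \cdot 10^{5} + 0.1671 i$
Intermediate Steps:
$z = 1 + \frac{85 i \sqrt{21}}{2331}$ ($z = 1 - \frac{\left(-340\right) \frac{1}{\left(-74\right) \sqrt{-189}}}{2} = 1 - \frac{\left(-340\right) \frac{1}{\left(-74\right) 3 i \sqrt{21}}}{2} = 1 - \frac{\left(-340\right) \frac{1}{\left(-222\right) i \sqrt{21}}}{2} = 1 - \frac{\left(-340\right) \frac{i \sqrt{21}}{4662}}{2} = 1 - \frac{\left(- \frac{170}{2331}\right) i \sqrt{21}}{2} = 1 + \frac{85 i \sqrt{21}}{2331} \approx 1.0 + 0.1671 i$)
$\left(-81241 - 245946\right) + z = \left(-81241 - 245946\right) + \left(1 + \frac{85 i \sqrt{21}}{2331}\right) = -327187 + \left(1 + \frac{85 i \sqrt{21}}{2331}\right) = -327186 + \frac{85 i \sqrt{21}}{2331}$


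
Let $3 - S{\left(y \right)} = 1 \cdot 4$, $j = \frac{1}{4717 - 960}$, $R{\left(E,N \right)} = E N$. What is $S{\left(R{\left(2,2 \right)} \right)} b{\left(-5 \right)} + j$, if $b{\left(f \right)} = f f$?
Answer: $- \frac{93924}{3757} \approx -25.0$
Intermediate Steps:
$b{\left(f \right)} = f^{2}$
$j = \frac{1}{3757} \approx 0.00026617$
$S{\left(y \right)} = -1$ ($S{\left(y \right)} = 3 - 1 \cdot 4 = 3 - 4 = -1$)
$S{\left(R{\left(2,2 \right)} \right)} b{\left(-5 \right)} + j = - \left(-5\right)^{2} + \frac{1}{3757} = \left(-1\right) 25 + \frac{1}{3757} = -25 + \frac{1}{3757} = - \frac{93924}{3757}$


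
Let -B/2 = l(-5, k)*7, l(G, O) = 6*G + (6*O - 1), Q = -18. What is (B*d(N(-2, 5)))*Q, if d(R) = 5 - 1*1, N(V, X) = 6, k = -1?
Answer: -37296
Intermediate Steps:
d(R) = 4 (d(R) = 5 - 1 = 4)
l(G, O) = -1 + 6*G + 6*O (l(G, O) = 6*G + (-1 + 6*O) = -1 + 6*G + 6*O)
B = 518 (B = -2*(-1 + 6*(-5) + 6*(-1))*7 = -2*(-1 - 30 - 6)*7 = -(-74)*7 = -2*(-259) = 518)
(B*d(N(-2, 5)))*Q = (518*4)*(-18) = 2072*(-18) = -37296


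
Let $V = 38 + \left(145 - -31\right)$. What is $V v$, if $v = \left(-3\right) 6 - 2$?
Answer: $-4280$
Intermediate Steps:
$V = 214$ ($V = 38 + \left(145 + 31\right) = 38 + 176 = 214$)
$v = -20$ ($v = -18 - 2 = -20$)
$V v = 214 \left(-20\right) = -4280$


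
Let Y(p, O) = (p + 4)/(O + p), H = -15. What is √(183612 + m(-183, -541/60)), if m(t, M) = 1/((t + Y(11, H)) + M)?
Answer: √6333168613758/5873 ≈ 428.50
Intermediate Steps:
Y(p, O) = (4 + p)/(O + p)
m(t, M) = 1/(-15/4 + M + t) (m(t, M) = 1/((t + (4 + 11)/(-15 + 11)) + M) = 1/((t + 15/(-4)) + M) = 1/((t - ¼*15) + M) = 1/((t - 15/4) + M) = 1/((-15/4 + t) + M) = 1/(-15/4 + M + t))
√(183612 + m(-183, -541/60)) = √(183612 + 4/(-15 + 4*(-541/60) + 4*(-183))) = √(183612 + 4/(-15 + 4*(-541*1/60) - 732)) = √(183612 + 4/(-15 + 4*(-541/60) - 732)) = √(183612 + 4/(-15 - 541/15 - 732)) = √(183612 + 4/(-11746/15)) = √(183612 + 4*(-15/11746)) = √(183612 - 30/5873) = √(1078353246/5873) = √6333168613758/5873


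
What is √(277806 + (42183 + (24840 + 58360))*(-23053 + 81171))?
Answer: 10*√72872870 ≈ 85366.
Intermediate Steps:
√(277806 + (42183 + (24840 + 58360))*(-23053 + 81171)) = √(277806 + (42183 + 83200)*58118) = √(277806 + 125383*58118) = √(277806 + 7287009194) = √7287287000 = 10*√72872870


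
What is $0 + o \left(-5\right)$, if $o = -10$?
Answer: $50$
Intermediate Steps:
$0 + o \left(-5\right) = 0 - -50 = 0 + 50 = 50$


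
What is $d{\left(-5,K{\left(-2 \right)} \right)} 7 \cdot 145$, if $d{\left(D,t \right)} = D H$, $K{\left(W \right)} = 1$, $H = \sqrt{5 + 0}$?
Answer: $- 5075 \sqrt{5} \approx -11348.0$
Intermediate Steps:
$H = \sqrt{5} \approx 2.2361$
$d{\left(D,t \right)} = D \sqrt{5}$
$d{\left(-5,K{\left(-2 \right)} \right)} 7 \cdot 145 = - 5 \sqrt{5} \cdot 7 \cdot 145 = - 35 \sqrt{5} \cdot 145 = - 5075 \sqrt{5}$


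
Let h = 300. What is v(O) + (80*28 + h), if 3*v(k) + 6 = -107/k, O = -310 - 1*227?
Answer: 4088825/1611 ≈ 2538.1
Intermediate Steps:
O = -537 (O = -310 - 227 = -537)
v(k) = -2 - 107/(3*k) (v(k) = -2 + (-107/k)/3 = -2 - 107/(3*k))
v(O) + (80*28 + h) = (-2 - 107/3/(-537)) + (80*28 + 300) = (-2 - 107/3*(-1/537)) + (2240 + 300) = (-2 + 107/1611) + 2540 = -3115/1611 + 2540 = 4088825/1611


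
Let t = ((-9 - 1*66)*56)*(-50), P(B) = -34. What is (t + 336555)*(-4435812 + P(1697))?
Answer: -2424433810530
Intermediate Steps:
t = 210000 (t = ((-9 - 66)*56)*(-50) = -75*56*(-50) = -4200*(-50) = 210000)
(t + 336555)*(-4435812 + P(1697)) = (210000 + 336555)*(-4435812 - 34) = 546555*(-4435846) = -2424433810530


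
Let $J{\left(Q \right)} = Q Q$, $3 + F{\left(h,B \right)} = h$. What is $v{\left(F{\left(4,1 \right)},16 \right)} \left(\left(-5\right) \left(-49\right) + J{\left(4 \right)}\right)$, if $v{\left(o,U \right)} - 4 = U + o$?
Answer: $5481$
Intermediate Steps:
$F{\left(h,B \right)} = -3 + h$
$J{\left(Q \right)} = Q^{2}$
$v{\left(o,U \right)} = 4 + U + o$ ($v{\left(o,U \right)} = 4 + \left(U + o\right) = 4 + U + o$)
$v{\left(F{\left(4,1 \right)},16 \right)} \left(\left(-5\right) \left(-49\right) + J{\left(4 \right)}\right) = \left(4 + 16 + \left(-3 + 4\right)\right) \left(\left(-5\right) \left(-49\right) + 4^{2}\right) = \left(4 + 16 + 1\right) \left(245 + 16\right) = 21 \cdot 261 = 5481$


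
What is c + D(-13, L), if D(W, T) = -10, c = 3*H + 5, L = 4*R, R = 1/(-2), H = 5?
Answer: 10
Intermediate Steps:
R = -1/2 ≈ -0.50000
L = -2 (L = 4*(-1/2) = -2)
c = 20 (c = 3*5 + 5 = 15 + 5 = 20)
c + D(-13, L) = 20 - 10 = 10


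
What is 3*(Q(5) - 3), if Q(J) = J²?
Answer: 66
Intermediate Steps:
3*(Q(5) - 3) = 3*(5² - 3) = 3*(25 - 3) = 3*22 = 66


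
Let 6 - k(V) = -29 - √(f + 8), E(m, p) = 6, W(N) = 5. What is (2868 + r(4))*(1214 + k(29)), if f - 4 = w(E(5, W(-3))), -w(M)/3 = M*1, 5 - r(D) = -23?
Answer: 3617104 + 2896*I*√6 ≈ 3.6171e+6 + 7093.7*I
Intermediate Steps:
r(D) = 28 (r(D) = 5 - 1*(-23) = 5 + 23 = 28)
w(M) = -3*M
f = -14 (f = 4 - 3*6 = 4 - 18 = -14)
k(V) = 35 + I*√6 (k(V) = 6 - (-29 - √(-14 + 8)) = 6 - (-29 - √(-6)) = 6 - (-29 - I*√6) = 6 + (29 + I*√6) = 35 + I*√6)
(2868 + r(4))*(1214 + k(29)) = (2868 + 28)*(1214 + (35 + I*√6)) = 2896*(1249 + I*√6) = 3617104 + 2896*I*√6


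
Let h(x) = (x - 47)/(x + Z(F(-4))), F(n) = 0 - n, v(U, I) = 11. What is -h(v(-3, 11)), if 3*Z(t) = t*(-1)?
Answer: 108/29 ≈ 3.7241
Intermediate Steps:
F(n) = -n
Z(t) = -t/3 (Z(t) = (t*(-1))/3 = (-t)/3 = -t/3)
h(x) = (-47 + x)/(-4/3 + x) (h(x) = (x - 47)/(x - (-1)*(-4)/3) = (-47 + x)/(x - ⅓*4) = (-47 + x)/(x - 4/3) = (-47 + x)/(-4/3 + x))
-h(v(-3, 11)) = -3*(-47 + 11)/(-4 + 3*11) = -3*(-36)/(-4 + 33) = -3*(-36)/29 = -1*(-108/29) = 108/29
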